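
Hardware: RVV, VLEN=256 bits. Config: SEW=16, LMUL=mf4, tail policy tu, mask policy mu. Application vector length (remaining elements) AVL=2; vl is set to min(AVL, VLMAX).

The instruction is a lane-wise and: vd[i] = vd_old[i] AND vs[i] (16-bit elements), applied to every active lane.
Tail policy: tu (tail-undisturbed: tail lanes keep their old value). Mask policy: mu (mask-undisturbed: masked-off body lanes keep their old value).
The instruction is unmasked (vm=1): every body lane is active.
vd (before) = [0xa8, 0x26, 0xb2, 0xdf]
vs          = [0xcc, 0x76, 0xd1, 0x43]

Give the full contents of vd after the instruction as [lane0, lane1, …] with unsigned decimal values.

vd = [136, 38, 178, 223]

VLMAX = VLEN×LMUL/SEW = 256×1/4/16 = 4
vl = min(AVL, VLMAX) = min(2, 4) = 2
lane  0: and(0xa8,0xcc) ⇒ 0x88
lane  1: and(0x26,0x76) ⇒ 0x26
lane  2: tail/keep ⇒ 0xb2
lane  3: tail/keep ⇒ 0xdf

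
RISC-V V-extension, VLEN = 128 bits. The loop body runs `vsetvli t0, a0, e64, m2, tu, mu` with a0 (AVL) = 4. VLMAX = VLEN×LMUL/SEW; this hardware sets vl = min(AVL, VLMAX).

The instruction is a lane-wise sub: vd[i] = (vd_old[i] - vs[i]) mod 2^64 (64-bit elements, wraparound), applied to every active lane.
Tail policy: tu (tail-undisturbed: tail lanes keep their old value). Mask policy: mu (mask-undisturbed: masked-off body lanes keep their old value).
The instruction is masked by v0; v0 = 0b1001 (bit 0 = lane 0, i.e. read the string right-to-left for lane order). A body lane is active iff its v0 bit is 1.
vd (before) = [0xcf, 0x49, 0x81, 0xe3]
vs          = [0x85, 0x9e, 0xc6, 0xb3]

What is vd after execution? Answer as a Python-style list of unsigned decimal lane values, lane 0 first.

VLMAX = VLEN×LMUL/SEW = 128×2/64 = 4
vl = min(AVL, VLMAX) = min(4, 4) = 4
lane  0: sub(0xcf,0x85) ⇒ 0x4a
lane  1: mask-off/keep ⇒ 0x49
lane  2: mask-off/keep ⇒ 0x81
lane  3: sub(0xe3,0xb3) ⇒ 0x30

vd = [74, 73, 129, 48]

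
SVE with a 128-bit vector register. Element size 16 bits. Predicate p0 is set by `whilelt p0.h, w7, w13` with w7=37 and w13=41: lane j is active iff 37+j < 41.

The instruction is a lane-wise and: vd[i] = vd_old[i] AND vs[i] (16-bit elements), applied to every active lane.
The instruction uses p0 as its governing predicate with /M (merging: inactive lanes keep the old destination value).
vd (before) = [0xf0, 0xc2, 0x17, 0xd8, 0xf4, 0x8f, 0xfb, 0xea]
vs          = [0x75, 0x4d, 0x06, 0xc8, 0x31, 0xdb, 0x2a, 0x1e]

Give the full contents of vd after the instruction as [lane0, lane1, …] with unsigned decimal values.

register lanes = 128/16 = 8
whilelt: lane j active iff 37+j < 41 → j < 4 → 4 active
lane  0: and(0xf0,0x75) ⇒ 0x70
lane  1: and(0xc2,0x4d) ⇒ 0x40
lane  2: and(0x17,0x06) ⇒ 0x06
lane  3: and(0xd8,0xc8) ⇒ 0xc8
lane  4: tail/keep ⇒ 0xf4
lane  5: tail/keep ⇒ 0x8f
lane  6: tail/keep ⇒ 0xfb
lane  7: tail/keep ⇒ 0xea

vd = [112, 64, 6, 200, 244, 143, 251, 234]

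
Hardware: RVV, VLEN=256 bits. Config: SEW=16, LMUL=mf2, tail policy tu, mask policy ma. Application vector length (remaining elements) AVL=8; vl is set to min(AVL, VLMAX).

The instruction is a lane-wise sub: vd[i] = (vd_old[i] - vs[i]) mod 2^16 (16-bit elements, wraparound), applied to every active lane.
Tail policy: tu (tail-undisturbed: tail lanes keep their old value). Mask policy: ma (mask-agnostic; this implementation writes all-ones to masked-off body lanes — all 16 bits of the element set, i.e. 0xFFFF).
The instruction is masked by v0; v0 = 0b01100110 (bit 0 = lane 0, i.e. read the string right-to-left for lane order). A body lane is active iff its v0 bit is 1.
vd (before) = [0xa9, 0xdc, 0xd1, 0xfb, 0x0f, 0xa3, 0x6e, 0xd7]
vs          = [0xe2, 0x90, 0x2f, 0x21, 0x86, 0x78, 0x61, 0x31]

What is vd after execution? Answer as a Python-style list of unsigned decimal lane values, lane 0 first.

vd = [65535, 76, 162, 65535, 65535, 43, 13, 65535]

lanes per group: 256·1/2/16 = 8
AVL=8 ≤ VLMAX=8, so vl = 8
  i=0: mask-off/ones → 65535
  i=1: sub(0xdc,0x90) → 76
  i=2: sub(0xd1,0x2f) → 162
  i=3: mask-off/ones → 65535
  i=4: mask-off/ones → 65535
  i=5: sub(0xa3,0x78) → 43
  i=6: sub(0x6e,0x61) → 13
  i=7: mask-off/ones → 65535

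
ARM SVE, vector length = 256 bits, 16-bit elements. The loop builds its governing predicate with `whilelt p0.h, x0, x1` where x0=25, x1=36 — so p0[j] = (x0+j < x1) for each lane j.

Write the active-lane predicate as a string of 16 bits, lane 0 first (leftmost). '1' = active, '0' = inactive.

predicate = 1111111111100000

256-bit reg / 16-bit elem → 16 lanes
active while 25+j < 36, i.e. j ∈ [0,11) capped at 16 ⇒ 11
bits (lane 0 leftmost): 1111111111100000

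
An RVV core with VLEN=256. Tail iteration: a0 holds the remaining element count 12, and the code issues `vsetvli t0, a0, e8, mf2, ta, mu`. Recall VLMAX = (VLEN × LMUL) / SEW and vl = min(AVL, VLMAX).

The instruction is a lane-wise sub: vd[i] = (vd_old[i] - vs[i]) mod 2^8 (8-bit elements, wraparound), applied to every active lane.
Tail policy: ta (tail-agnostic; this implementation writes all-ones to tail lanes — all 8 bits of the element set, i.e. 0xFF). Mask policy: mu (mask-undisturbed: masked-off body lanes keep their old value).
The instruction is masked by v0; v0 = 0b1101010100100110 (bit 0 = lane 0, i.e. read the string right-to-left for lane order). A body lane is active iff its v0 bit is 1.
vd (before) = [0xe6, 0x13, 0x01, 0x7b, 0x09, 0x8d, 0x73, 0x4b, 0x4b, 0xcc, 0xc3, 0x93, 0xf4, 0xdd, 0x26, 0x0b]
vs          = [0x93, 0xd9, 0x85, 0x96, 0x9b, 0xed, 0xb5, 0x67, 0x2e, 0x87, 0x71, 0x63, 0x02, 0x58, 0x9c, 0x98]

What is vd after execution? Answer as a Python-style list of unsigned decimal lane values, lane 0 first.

vd = [230, 58, 124, 123, 9, 160, 115, 75, 29, 204, 82, 147, 255, 255, 255, 255]

VLMAX = (256 × 1/2) / 8 = 16 lanes
AVL=12 ≤ VLMAX=16, so vl = 12
  i=0: mask-off/keep → 230
  i=1: sub(0x13,0xd9) → 58
  i=2: sub(0x01,0x85) → 124
  i=3: mask-off/keep → 123
  i=4: mask-off/keep → 9
  i=5: sub(0x8d,0xed) → 160
  i=6: mask-off/keep → 115
  i=7: mask-off/keep → 75
  i=8: sub(0x4b,0x2e) → 29
  i=9: mask-off/keep → 204
  i=10: sub(0xc3,0x71) → 82
  i=11: mask-off/keep → 147
  i=12: tail/ones → 255
  i=13: tail/ones → 255
  i=14: tail/ones → 255
  i=15: tail/ones → 255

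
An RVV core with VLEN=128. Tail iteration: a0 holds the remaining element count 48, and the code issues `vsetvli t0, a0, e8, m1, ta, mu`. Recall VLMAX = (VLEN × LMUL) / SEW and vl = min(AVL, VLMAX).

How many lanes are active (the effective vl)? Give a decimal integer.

VLMAX = VLEN×LMUL/SEW = 128×1/8 = 16
vl ← min(48, 16) = 16

vl = 16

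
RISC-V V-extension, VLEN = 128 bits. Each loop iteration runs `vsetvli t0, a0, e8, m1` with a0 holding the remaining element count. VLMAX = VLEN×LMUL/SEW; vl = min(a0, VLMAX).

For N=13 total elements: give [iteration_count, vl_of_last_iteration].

VLMAX = (128 × 1) / 8 = 16 lanes
iterations = ceil(13/16) = 1; final-pass vl = 13

[iterations, last_vl] = [1, 13]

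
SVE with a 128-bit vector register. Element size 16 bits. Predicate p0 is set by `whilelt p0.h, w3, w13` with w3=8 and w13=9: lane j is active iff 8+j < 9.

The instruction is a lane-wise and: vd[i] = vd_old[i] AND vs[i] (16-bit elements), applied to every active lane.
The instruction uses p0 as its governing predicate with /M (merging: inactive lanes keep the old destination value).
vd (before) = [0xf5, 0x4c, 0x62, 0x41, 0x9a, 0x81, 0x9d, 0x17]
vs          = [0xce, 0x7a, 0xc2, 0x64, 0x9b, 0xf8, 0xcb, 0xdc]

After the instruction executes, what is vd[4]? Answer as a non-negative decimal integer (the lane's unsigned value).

register lanes = 128/16 = 8
active while 8+j < 9, i.e. j ∈ [0,1) capped at 8 ⇒ 1
  i=0: and(0xf5,0xce) → 196
  i=1: tail/keep → 76
  i=2: tail/keep → 98
  i=3: tail/keep → 65
  i=4: tail/keep → 154
  i=5: tail/keep → 129
  i=6: tail/keep → 157
  i=7: tail/keep → 23

vd[4] = 154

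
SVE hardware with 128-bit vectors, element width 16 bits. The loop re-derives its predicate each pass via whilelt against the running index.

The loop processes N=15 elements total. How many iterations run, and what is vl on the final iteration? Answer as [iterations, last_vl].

128-bit reg / 16-bit elem → 8 lanes
N=15: ⌈15/8⌉ = 2 iters; last vl = 15 − 1×8 = 7

[iterations, last_vl] = [2, 7]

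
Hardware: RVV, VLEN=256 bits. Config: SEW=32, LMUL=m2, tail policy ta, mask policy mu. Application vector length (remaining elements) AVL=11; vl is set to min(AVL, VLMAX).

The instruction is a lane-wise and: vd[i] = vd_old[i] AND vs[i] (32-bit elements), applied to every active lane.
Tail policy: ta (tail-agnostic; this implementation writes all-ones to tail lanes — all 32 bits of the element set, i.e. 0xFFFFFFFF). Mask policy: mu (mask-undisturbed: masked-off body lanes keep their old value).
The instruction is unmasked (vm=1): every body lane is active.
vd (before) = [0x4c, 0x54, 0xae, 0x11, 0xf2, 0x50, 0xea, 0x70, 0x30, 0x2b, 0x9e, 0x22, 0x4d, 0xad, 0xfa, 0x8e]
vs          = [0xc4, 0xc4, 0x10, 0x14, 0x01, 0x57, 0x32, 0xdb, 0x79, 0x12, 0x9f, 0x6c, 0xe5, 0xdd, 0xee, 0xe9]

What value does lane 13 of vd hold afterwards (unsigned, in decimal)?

vd[13] = 4294967295

lanes per group: 256·2/32 = 16
AVL=11 ≤ VLMAX=16, so vl = 11
  i=0: and(0x4c,0xc4) → 68
  i=1: and(0x54,0xc4) → 68
  i=2: and(0xae,0x10) → 0
  i=3: and(0x11,0x14) → 16
  i=4: and(0xf2,0x01) → 0
  i=5: and(0x50,0x57) → 80
  i=6: and(0xea,0x32) → 34
  i=7: and(0x70,0xdb) → 80
  i=8: and(0x30,0x79) → 48
  i=9: and(0x2b,0x12) → 2
  i=10: and(0x9e,0x9f) → 158
  i=11: tail/ones → 4294967295
  i=12: tail/ones → 4294967295
  i=13: tail/ones → 4294967295
  i=14: tail/ones → 4294967295
  i=15: tail/ones → 4294967295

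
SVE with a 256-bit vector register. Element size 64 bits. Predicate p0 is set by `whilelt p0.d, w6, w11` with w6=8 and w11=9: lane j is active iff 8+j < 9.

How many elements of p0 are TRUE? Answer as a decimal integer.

vl = 1

lane count: 256 div 64 = 4
whilelt: lane j active iff 8+j < 9 → j < 1 → 1 active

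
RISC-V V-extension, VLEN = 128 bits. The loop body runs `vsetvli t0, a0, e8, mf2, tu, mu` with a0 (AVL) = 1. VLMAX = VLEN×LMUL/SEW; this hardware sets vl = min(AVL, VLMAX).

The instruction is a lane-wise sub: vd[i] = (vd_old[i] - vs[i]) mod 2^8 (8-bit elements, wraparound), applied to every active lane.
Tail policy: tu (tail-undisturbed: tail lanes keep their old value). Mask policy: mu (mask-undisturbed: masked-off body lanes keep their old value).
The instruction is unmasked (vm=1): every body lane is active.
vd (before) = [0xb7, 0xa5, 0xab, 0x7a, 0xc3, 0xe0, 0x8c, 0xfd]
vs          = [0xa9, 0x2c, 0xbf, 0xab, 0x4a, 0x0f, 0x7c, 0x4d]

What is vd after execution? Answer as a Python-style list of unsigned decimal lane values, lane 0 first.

vd = [14, 165, 171, 122, 195, 224, 140, 253]

lanes per group: 128·1/2/8 = 8
vl ← min(1, 8) = 1
lane  0: sub(0xb7,0xa9) ⇒ 0x0e
lane  1: tail/keep ⇒ 0xa5
lane  2: tail/keep ⇒ 0xab
lane  3: tail/keep ⇒ 0x7a
lane  4: tail/keep ⇒ 0xc3
lane  5: tail/keep ⇒ 0xe0
lane  6: tail/keep ⇒ 0x8c
lane  7: tail/keep ⇒ 0xfd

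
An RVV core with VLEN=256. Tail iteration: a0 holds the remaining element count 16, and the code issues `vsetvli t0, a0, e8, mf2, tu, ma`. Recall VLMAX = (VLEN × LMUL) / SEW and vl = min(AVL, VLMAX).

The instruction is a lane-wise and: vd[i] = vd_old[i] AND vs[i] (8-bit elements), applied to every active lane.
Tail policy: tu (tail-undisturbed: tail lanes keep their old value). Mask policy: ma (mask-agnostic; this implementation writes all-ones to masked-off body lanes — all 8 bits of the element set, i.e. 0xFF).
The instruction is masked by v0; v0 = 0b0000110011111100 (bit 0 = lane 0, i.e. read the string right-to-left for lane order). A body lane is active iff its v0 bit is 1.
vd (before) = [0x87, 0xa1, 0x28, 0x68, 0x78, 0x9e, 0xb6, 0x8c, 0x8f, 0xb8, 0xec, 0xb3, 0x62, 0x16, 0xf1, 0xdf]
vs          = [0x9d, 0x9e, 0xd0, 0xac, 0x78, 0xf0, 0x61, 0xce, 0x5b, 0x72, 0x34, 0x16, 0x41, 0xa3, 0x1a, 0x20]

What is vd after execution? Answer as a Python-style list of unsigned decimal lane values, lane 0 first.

VLMAX = VLEN×LMUL/SEW = 256×1/2/8 = 16
AVL=16 ≤ VLMAX=16, so vl = 16
  i=0: mask-off/ones → 255
  i=1: mask-off/ones → 255
  i=2: and(0x28,0xd0) → 0
  i=3: and(0x68,0xac) → 40
  i=4: and(0x78,0x78) → 120
  i=5: and(0x9e,0xf0) → 144
  i=6: and(0xb6,0x61) → 32
  i=7: and(0x8c,0xce) → 140
  i=8: mask-off/ones → 255
  i=9: mask-off/ones → 255
  i=10: and(0xec,0x34) → 36
  i=11: and(0xb3,0x16) → 18
  i=12: mask-off/ones → 255
  i=13: mask-off/ones → 255
  i=14: mask-off/ones → 255
  i=15: mask-off/ones → 255

vd = [255, 255, 0, 40, 120, 144, 32, 140, 255, 255, 36, 18, 255, 255, 255, 255]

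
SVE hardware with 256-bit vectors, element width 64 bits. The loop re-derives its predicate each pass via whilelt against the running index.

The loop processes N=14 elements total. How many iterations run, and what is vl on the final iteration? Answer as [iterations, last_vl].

register lanes = 256/64 = 4
N=14: ⌈14/4⌉ = 4 iters; last vl = 14 − 3×4 = 2

[iterations, last_vl] = [4, 2]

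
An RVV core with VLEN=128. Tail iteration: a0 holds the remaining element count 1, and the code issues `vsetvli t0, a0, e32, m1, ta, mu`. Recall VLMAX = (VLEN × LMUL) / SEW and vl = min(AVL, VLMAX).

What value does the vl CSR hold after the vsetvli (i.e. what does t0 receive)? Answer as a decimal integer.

vl = 1

lanes per group: 128·1/32 = 4
vl ← min(1, 4) = 1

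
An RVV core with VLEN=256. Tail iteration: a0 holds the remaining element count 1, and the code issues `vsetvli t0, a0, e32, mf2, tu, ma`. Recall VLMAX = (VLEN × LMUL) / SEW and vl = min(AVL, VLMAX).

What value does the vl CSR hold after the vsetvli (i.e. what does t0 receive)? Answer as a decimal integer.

VLMAX = VLEN×LMUL/SEW = 256×1/2/32 = 4
vl ← min(1, 4) = 1

vl = 1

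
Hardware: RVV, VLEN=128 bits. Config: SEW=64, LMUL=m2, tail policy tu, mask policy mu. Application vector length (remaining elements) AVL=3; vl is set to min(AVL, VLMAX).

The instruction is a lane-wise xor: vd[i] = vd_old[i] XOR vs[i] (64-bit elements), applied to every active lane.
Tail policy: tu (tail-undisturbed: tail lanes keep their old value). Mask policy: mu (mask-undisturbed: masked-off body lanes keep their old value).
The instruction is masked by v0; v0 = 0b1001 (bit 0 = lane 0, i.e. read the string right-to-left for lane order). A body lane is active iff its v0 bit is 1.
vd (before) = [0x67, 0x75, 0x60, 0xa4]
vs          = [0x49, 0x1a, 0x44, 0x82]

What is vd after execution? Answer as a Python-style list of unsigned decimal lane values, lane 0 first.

vd = [46, 117, 96, 164]

lanes per group: 128·2/64 = 4
vl = min(AVL, VLMAX) = min(3, 4) = 3
  i=0: xor(0x67,0x49) → 46
  i=1: mask-off/keep → 117
  i=2: mask-off/keep → 96
  i=3: tail/keep → 164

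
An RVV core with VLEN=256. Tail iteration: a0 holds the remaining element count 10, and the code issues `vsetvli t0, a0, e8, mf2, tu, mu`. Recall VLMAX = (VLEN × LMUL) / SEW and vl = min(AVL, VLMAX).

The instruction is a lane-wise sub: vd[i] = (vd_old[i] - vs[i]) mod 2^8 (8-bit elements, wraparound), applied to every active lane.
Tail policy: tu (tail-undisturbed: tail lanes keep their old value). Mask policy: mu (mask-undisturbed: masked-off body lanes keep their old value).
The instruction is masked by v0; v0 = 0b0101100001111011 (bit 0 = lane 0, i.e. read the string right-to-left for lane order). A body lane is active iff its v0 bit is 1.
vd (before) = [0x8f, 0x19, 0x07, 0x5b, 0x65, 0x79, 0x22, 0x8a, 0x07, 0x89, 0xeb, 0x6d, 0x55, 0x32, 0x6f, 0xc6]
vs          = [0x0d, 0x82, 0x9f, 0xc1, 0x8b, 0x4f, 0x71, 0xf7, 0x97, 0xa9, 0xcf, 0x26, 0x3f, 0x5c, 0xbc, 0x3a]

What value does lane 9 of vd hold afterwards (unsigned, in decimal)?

vd[9] = 137

VLMAX = (256 × 1/2) / 8 = 16 lanes
vl ← min(10, 16) = 10
vd[0] sub(0x8f,0x0d) -> 0x82
vd[1] sub(0x19,0x82) -> 0x97
vd[2] mask-off/keep -> 0x07
vd[3] sub(0x5b,0xc1) -> 0x9a
vd[4] sub(0x65,0x8b) -> 0xda
vd[5] sub(0x79,0x4f) -> 0x2a
vd[6] sub(0x22,0x71) -> 0xb1
vd[7] mask-off/keep -> 0x8a
vd[8] mask-off/keep -> 0x07
vd[9] mask-off/keep -> 0x89
vd[10] tail/keep -> 0xeb
vd[11] tail/keep -> 0x6d
vd[12] tail/keep -> 0x55
vd[13] tail/keep -> 0x32
vd[14] tail/keep -> 0x6f
vd[15] tail/keep -> 0xc6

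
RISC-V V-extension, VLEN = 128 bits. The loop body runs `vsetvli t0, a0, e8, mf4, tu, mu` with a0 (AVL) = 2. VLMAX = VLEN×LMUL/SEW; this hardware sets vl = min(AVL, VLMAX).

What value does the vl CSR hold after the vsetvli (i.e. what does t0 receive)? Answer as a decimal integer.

vl = 2

lanes per group: 128·1/4/8 = 4
vl = min(AVL, VLMAX) = min(2, 4) = 2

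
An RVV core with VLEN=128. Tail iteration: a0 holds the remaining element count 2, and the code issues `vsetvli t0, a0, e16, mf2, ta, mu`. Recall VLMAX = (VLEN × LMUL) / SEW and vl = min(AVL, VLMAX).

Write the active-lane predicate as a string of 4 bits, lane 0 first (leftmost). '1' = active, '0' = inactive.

predicate = 1100

VLMAX = (128 × 1/2) / 16 = 4 lanes
vl ← min(2, 4) = 2
bits (lane 0 leftmost): 1100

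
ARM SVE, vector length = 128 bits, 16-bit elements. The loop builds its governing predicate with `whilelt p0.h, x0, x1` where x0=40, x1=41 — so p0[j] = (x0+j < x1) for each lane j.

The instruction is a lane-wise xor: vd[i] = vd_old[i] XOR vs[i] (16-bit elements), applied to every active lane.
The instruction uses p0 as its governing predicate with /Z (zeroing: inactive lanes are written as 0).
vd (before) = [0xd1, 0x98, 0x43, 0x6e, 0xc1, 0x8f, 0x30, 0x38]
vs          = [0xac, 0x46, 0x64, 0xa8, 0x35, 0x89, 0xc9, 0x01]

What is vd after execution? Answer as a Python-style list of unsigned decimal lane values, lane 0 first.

vd = [125, 0, 0, 0, 0, 0, 0, 0]

register lanes = 128/16 = 8
p0[j] = (40+j < 41); true for j=0..0 → 1 lanes set
[0] xor(0xd1,0xac) = 0x7d
[1] tail/zero = 0x00
[2] tail/zero = 0x00
[3] tail/zero = 0x00
[4] tail/zero = 0x00
[5] tail/zero = 0x00
[6] tail/zero = 0x00
[7] tail/zero = 0x00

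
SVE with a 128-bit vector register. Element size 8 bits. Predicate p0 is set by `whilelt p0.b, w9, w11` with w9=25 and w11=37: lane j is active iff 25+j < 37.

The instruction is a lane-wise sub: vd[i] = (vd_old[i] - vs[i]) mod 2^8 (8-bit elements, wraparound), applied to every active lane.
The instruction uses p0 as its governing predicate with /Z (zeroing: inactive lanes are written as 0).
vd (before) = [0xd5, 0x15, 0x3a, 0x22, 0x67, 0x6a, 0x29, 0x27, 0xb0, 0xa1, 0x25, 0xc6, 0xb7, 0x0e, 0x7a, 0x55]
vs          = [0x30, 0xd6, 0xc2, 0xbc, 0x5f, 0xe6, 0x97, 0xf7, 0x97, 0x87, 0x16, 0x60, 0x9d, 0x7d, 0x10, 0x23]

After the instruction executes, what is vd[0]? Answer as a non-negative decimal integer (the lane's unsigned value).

vd[0] = 165

lane count: 128 div 8 = 16
active while 25+j < 37, i.e. j ∈ [0,12) capped at 16 ⇒ 12
lane  0: sub(0xd5,0x30) ⇒ 0xa5
lane  1: sub(0x15,0xd6) ⇒ 0x3f
lane  2: sub(0x3a,0xc2) ⇒ 0x78
lane  3: sub(0x22,0xbc) ⇒ 0x66
lane  4: sub(0x67,0x5f) ⇒ 0x08
lane  5: sub(0x6a,0xe6) ⇒ 0x84
lane  6: sub(0x29,0x97) ⇒ 0x92
lane  7: sub(0x27,0xf7) ⇒ 0x30
lane  8: sub(0xb0,0x97) ⇒ 0x19
lane  9: sub(0xa1,0x87) ⇒ 0x1a
lane 10: sub(0x25,0x16) ⇒ 0x0f
lane 11: sub(0xc6,0x60) ⇒ 0x66
lane 12: tail/zero ⇒ 0x00
lane 13: tail/zero ⇒ 0x00
lane 14: tail/zero ⇒ 0x00
lane 15: tail/zero ⇒ 0x00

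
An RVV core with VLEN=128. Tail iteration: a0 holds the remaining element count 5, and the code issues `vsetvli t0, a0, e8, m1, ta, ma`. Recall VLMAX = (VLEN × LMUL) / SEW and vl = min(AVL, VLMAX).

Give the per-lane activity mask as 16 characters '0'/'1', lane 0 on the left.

lanes per group: 128·1/8 = 16
vl ← min(5, 16) = 5
bits (lane 0 leftmost): 1111100000000000

predicate = 1111100000000000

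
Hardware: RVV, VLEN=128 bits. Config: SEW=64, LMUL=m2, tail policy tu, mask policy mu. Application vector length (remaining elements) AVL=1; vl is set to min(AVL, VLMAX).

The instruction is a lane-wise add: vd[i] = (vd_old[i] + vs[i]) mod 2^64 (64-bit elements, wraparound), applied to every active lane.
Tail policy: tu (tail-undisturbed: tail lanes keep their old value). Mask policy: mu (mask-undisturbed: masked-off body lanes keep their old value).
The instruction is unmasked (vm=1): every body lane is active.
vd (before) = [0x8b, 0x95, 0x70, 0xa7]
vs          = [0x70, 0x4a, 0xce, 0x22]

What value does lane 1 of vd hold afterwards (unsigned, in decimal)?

VLMAX = VLEN×LMUL/SEW = 128×2/64 = 4
vl ← min(1, 4) = 1
vd[0] add(0x8b,0x70) -> 0xfb
vd[1] tail/keep -> 0x95
vd[2] tail/keep -> 0x70
vd[3] tail/keep -> 0xa7

vd[1] = 149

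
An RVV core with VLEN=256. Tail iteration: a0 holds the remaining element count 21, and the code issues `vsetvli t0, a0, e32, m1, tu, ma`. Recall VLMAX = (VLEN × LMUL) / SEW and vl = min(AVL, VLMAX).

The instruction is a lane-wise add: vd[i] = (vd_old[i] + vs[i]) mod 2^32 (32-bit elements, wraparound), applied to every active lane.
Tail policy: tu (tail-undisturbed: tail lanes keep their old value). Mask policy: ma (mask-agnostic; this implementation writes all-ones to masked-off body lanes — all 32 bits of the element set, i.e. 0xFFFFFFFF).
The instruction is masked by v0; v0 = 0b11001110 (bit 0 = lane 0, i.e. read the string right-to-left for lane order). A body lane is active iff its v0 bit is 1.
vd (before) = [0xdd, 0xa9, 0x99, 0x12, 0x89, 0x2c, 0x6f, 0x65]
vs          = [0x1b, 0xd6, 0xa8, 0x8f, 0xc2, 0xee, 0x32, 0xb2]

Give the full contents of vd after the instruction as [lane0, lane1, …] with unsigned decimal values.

VLMAX = (256 × 1) / 32 = 8 lanes
vl = min(AVL, VLMAX) = min(21, 8) = 8
vd[0] mask-off/ones -> 0xffffffff
vd[1] add(0xa9,0xd6) -> 0x17f
vd[2] add(0x99,0xa8) -> 0x141
vd[3] add(0x12,0x8f) -> 0xa1
vd[4] mask-off/ones -> 0xffffffff
vd[5] mask-off/ones -> 0xffffffff
vd[6] add(0x6f,0x32) -> 0xa1
vd[7] add(0x65,0xb2) -> 0x117

vd = [4294967295, 383, 321, 161, 4294967295, 4294967295, 161, 279]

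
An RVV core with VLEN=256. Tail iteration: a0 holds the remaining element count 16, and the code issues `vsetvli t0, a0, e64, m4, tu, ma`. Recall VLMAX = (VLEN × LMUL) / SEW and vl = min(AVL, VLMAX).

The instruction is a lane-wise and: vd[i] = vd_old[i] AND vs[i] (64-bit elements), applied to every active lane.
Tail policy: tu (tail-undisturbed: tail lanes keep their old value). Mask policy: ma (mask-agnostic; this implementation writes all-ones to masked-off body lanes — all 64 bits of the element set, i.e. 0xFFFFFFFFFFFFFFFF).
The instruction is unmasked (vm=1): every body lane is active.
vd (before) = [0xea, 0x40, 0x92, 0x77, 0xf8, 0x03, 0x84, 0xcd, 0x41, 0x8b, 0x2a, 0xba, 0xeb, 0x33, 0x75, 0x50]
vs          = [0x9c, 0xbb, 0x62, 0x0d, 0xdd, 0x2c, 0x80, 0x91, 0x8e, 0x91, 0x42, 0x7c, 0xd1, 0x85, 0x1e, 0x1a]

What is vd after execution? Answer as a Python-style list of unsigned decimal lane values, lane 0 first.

vd = [136, 0, 2, 5, 216, 0, 128, 129, 0, 129, 2, 56, 193, 1, 20, 16]

VLMAX = VLEN×LMUL/SEW = 256×4/64 = 16
vl ← min(16, 16) = 16
vd[0] and(0xea,0x9c) -> 0x88
vd[1] and(0x40,0xbb) -> 0x00
vd[2] and(0x92,0x62) -> 0x02
vd[3] and(0x77,0x0d) -> 0x05
vd[4] and(0xf8,0xdd) -> 0xd8
vd[5] and(0x03,0x2c) -> 0x00
vd[6] and(0x84,0x80) -> 0x80
vd[7] and(0xcd,0x91) -> 0x81
vd[8] and(0x41,0x8e) -> 0x00
vd[9] and(0x8b,0x91) -> 0x81
vd[10] and(0x2a,0x42) -> 0x02
vd[11] and(0xba,0x7c) -> 0x38
vd[12] and(0xeb,0xd1) -> 0xc1
vd[13] and(0x33,0x85) -> 0x01
vd[14] and(0x75,0x1e) -> 0x14
vd[15] and(0x50,0x1a) -> 0x10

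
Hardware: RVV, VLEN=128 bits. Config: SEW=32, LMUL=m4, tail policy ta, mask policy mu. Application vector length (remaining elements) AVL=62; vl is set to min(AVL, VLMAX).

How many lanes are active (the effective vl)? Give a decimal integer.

VLMAX = (128 × 4) / 32 = 16 lanes
vl ← min(62, 16) = 16

vl = 16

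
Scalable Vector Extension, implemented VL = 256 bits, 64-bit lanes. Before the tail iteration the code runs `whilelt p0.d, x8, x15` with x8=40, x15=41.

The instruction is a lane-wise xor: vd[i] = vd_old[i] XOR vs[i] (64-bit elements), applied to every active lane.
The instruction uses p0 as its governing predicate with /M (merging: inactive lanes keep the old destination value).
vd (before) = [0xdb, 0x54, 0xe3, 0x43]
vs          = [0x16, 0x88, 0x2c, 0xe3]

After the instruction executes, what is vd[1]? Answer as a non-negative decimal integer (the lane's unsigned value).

lane count: 256 div 64 = 4
p0[j] = (40+j < 41); true for j=0..0 → 1 lanes set
lane  0: xor(0xdb,0x16) ⇒ 0xcd
lane  1: tail/keep ⇒ 0x54
lane  2: tail/keep ⇒ 0xe3
lane  3: tail/keep ⇒ 0x43

vd[1] = 84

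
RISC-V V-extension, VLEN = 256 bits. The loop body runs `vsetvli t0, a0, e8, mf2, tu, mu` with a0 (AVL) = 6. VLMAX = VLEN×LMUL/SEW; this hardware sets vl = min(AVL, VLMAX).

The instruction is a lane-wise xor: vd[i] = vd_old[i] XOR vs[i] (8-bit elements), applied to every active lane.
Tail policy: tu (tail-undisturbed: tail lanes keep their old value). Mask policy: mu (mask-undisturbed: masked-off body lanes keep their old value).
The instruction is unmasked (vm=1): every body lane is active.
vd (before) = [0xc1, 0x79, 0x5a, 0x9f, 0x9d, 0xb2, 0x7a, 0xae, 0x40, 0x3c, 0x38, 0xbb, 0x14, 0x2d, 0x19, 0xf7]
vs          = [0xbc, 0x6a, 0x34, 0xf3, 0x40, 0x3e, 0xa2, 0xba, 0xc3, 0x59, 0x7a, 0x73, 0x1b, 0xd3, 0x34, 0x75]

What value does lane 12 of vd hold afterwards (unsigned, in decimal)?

VLMAX = VLEN×LMUL/SEW = 256×1/2/8 = 16
vl ← min(6, 16) = 6
lane  0: xor(0xc1,0xbc) ⇒ 0x7d
lane  1: xor(0x79,0x6a) ⇒ 0x13
lane  2: xor(0x5a,0x34) ⇒ 0x6e
lane  3: xor(0x9f,0xf3) ⇒ 0x6c
lane  4: xor(0x9d,0x40) ⇒ 0xdd
lane  5: xor(0xb2,0x3e) ⇒ 0x8c
lane  6: tail/keep ⇒ 0x7a
lane  7: tail/keep ⇒ 0xae
lane  8: tail/keep ⇒ 0x40
lane  9: tail/keep ⇒ 0x3c
lane 10: tail/keep ⇒ 0x38
lane 11: tail/keep ⇒ 0xbb
lane 12: tail/keep ⇒ 0x14
lane 13: tail/keep ⇒ 0x2d
lane 14: tail/keep ⇒ 0x19
lane 15: tail/keep ⇒ 0xf7

vd[12] = 20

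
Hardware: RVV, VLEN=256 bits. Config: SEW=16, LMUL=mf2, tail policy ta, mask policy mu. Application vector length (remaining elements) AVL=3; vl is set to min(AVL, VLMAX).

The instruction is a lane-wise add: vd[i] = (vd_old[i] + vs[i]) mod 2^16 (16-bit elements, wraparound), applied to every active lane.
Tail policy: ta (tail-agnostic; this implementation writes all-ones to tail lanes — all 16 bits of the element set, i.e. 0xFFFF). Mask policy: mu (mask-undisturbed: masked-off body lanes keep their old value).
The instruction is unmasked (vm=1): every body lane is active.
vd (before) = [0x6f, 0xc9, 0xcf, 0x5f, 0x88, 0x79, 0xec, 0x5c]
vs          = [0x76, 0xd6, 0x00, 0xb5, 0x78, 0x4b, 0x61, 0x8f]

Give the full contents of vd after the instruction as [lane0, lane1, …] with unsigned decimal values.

vd = [229, 415, 207, 65535, 65535, 65535, 65535, 65535]

VLMAX = VLEN×LMUL/SEW = 256×1/2/16 = 8
AVL=3 ≤ VLMAX=8, so vl = 3
vd[0] add(0x6f,0x76) -> 0xe5
vd[1] add(0xc9,0xd6) -> 0x19f
vd[2] add(0xcf,0x00) -> 0xcf
vd[3] tail/ones -> 0xffff
vd[4] tail/ones -> 0xffff
vd[5] tail/ones -> 0xffff
vd[6] tail/ones -> 0xffff
vd[7] tail/ones -> 0xffff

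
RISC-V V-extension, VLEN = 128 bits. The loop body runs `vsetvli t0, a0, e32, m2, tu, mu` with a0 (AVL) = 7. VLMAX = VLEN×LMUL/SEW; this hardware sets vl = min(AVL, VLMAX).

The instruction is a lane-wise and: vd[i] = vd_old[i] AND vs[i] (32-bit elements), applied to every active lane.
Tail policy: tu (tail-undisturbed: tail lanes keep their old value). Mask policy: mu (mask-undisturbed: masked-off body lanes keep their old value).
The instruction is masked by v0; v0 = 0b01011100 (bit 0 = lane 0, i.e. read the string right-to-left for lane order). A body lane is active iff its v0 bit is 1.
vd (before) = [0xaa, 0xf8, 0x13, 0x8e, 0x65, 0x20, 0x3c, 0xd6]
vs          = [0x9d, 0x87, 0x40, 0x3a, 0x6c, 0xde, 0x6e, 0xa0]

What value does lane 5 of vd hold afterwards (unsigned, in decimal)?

vd[5] = 32

VLMAX = (128 × 2) / 32 = 8 lanes
AVL=7 ≤ VLMAX=8, so vl = 7
lane  0: mask-off/keep ⇒ 0xaa
lane  1: mask-off/keep ⇒ 0xf8
lane  2: and(0x13,0x40) ⇒ 0x00
lane  3: and(0x8e,0x3a) ⇒ 0x0a
lane  4: and(0x65,0x6c) ⇒ 0x64
lane  5: mask-off/keep ⇒ 0x20
lane  6: and(0x3c,0x6e) ⇒ 0x2c
lane  7: tail/keep ⇒ 0xd6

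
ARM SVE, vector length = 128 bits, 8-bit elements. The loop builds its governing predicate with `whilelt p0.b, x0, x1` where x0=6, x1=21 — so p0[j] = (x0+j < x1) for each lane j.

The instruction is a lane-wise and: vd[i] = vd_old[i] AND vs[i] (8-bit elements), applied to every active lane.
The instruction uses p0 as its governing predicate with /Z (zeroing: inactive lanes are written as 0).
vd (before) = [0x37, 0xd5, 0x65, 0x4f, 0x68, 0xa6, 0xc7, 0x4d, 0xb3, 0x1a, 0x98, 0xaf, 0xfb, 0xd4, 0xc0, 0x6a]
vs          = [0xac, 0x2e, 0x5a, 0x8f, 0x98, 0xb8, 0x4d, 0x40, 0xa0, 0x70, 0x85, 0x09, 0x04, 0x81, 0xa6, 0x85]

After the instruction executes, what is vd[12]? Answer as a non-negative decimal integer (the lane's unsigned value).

vd[12] = 0

register lanes = 128/8 = 16
active while 6+j < 21, i.e. j ∈ [0,15) capped at 16 ⇒ 15
[0] and(0x37,0xac) = 0x24
[1] and(0xd5,0x2e) = 0x04
[2] and(0x65,0x5a) = 0x40
[3] and(0x4f,0x8f) = 0x0f
[4] and(0x68,0x98) = 0x08
[5] and(0xa6,0xb8) = 0xa0
[6] and(0xc7,0x4d) = 0x45
[7] and(0x4d,0x40) = 0x40
[8] and(0xb3,0xa0) = 0xa0
[9] and(0x1a,0x70) = 0x10
[10] and(0x98,0x85) = 0x80
[11] and(0xaf,0x09) = 0x09
[12] and(0xfb,0x04) = 0x00
[13] and(0xd4,0x81) = 0x80
[14] and(0xc0,0xa6) = 0x80
[15] tail/zero = 0x00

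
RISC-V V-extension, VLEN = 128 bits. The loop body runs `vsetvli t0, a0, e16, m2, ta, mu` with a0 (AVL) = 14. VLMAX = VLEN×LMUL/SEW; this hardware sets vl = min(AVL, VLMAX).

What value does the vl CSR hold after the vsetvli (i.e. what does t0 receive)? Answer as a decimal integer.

vl = 14

lanes per group: 128·2/16 = 16
AVL=14 ≤ VLMAX=16, so vl = 14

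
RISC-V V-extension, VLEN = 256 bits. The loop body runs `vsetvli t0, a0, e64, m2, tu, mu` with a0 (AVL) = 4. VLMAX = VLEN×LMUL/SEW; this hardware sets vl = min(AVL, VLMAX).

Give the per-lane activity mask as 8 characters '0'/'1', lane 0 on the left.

VLMAX = VLEN×LMUL/SEW = 256×2/64 = 8
vl ← min(4, 8) = 4
bits (lane 0 leftmost): 11110000

predicate = 11110000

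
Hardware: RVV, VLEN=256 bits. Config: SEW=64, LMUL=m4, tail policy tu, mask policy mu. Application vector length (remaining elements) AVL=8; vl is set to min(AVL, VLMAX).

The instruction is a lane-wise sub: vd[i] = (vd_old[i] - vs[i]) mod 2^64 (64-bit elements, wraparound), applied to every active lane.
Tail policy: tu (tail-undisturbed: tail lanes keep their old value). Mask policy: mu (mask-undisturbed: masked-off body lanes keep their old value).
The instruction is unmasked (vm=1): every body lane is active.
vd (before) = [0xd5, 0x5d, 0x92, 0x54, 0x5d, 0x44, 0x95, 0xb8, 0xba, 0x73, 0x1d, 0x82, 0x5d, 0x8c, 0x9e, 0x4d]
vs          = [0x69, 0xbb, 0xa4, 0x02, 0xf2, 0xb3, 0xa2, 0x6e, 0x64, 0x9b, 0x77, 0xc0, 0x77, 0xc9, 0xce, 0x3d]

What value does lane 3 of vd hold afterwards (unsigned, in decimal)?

VLMAX = VLEN×LMUL/SEW = 256×4/64 = 16
vl ← min(8, 16) = 8
  i=0: sub(0xd5,0x69) → 108
  i=1: sub(0x5d,0xbb) → 18446744073709551522
  i=2: sub(0x92,0xa4) → 18446744073709551598
  i=3: sub(0x54,0x02) → 82
  i=4: sub(0x5d,0xf2) → 18446744073709551467
  i=5: sub(0x44,0xb3) → 18446744073709551505
  i=6: sub(0x95,0xa2) → 18446744073709551603
  i=7: sub(0xb8,0x6e) → 74
  i=8: tail/keep → 186
  i=9: tail/keep → 115
  i=10: tail/keep → 29
  i=11: tail/keep → 130
  i=12: tail/keep → 93
  i=13: tail/keep → 140
  i=14: tail/keep → 158
  i=15: tail/keep → 77

vd[3] = 82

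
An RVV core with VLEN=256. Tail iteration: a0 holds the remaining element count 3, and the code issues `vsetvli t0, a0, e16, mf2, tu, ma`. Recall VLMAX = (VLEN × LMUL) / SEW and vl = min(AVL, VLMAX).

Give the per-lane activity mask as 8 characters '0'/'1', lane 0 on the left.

predicate = 11100000

VLMAX = (256 × 1/2) / 16 = 8 lanes
vl ← min(3, 8) = 3
bits (lane 0 leftmost): 11100000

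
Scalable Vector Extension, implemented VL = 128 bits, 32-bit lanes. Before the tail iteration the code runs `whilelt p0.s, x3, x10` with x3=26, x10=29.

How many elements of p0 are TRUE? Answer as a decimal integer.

vl = 3

lane count: 128 div 32 = 4
active while 26+j < 29, i.e. j ∈ [0,3) capped at 4 ⇒ 3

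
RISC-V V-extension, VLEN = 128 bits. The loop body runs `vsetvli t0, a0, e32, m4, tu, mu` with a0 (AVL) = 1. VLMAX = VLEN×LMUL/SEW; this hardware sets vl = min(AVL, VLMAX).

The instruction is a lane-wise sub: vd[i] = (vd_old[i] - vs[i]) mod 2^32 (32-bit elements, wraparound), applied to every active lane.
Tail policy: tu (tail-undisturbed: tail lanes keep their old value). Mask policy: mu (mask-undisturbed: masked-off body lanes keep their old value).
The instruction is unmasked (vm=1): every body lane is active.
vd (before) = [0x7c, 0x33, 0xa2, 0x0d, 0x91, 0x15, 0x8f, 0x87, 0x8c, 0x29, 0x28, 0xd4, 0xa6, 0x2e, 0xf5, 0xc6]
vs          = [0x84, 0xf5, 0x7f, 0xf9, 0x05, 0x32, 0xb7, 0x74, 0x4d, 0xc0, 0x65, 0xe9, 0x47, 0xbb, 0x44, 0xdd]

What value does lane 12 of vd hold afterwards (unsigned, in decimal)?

vd[12] = 166

VLMAX = VLEN×LMUL/SEW = 128×4/32 = 16
vl = min(AVL, VLMAX) = min(1, 16) = 1
vd[0] sub(0x7c,0x84) -> 0xfffffff8
vd[1] tail/keep -> 0x33
vd[2] tail/keep -> 0xa2
vd[3] tail/keep -> 0x0d
vd[4] tail/keep -> 0x91
vd[5] tail/keep -> 0x15
vd[6] tail/keep -> 0x8f
vd[7] tail/keep -> 0x87
vd[8] tail/keep -> 0x8c
vd[9] tail/keep -> 0x29
vd[10] tail/keep -> 0x28
vd[11] tail/keep -> 0xd4
vd[12] tail/keep -> 0xa6
vd[13] tail/keep -> 0x2e
vd[14] tail/keep -> 0xf5
vd[15] tail/keep -> 0xc6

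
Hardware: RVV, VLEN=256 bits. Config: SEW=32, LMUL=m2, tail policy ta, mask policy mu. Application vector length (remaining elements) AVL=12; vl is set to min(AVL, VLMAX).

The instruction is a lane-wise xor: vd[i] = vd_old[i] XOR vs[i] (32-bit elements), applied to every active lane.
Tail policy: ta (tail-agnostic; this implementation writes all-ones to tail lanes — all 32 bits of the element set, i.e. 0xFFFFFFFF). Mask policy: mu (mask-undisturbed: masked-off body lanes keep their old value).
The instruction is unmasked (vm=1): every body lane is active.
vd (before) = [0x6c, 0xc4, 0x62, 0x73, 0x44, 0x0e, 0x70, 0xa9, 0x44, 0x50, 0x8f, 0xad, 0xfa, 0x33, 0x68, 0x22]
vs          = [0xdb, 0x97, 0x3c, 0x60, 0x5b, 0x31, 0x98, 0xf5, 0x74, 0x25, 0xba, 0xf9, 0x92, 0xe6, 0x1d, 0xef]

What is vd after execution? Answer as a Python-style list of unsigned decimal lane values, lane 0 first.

VLMAX = VLEN×LMUL/SEW = 256×2/32 = 16
vl = min(AVL, VLMAX) = min(12, 16) = 12
lane  0: xor(0x6c,0xdb) ⇒ 0xb7
lane  1: xor(0xc4,0x97) ⇒ 0x53
lane  2: xor(0x62,0x3c) ⇒ 0x5e
lane  3: xor(0x73,0x60) ⇒ 0x13
lane  4: xor(0x44,0x5b) ⇒ 0x1f
lane  5: xor(0x0e,0x31) ⇒ 0x3f
lane  6: xor(0x70,0x98) ⇒ 0xe8
lane  7: xor(0xa9,0xf5) ⇒ 0x5c
lane  8: xor(0x44,0x74) ⇒ 0x30
lane  9: xor(0x50,0x25) ⇒ 0x75
lane 10: xor(0x8f,0xba) ⇒ 0x35
lane 11: xor(0xad,0xf9) ⇒ 0x54
lane 12: tail/ones ⇒ 0xffffffff
lane 13: tail/ones ⇒ 0xffffffff
lane 14: tail/ones ⇒ 0xffffffff
lane 15: tail/ones ⇒ 0xffffffff

vd = [183, 83, 94, 19, 31, 63, 232, 92, 48, 117, 53, 84, 4294967295, 4294967295, 4294967295, 4294967295]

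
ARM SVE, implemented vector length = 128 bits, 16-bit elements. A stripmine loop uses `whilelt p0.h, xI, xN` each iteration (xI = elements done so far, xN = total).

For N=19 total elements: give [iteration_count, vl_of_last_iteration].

register lanes = 128/16 = 8
19 elements at 8/iter → 3 passes, remainder 3 on the last

[iterations, last_vl] = [3, 3]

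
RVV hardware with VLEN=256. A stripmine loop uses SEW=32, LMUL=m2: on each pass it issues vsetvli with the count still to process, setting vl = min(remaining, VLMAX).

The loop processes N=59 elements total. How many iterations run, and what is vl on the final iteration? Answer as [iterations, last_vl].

VLMAX = VLEN×LMUL/SEW = 256×2/32 = 16
59 elements at 16/iter → 4 passes, remainder 11 on the last

[iterations, last_vl] = [4, 11]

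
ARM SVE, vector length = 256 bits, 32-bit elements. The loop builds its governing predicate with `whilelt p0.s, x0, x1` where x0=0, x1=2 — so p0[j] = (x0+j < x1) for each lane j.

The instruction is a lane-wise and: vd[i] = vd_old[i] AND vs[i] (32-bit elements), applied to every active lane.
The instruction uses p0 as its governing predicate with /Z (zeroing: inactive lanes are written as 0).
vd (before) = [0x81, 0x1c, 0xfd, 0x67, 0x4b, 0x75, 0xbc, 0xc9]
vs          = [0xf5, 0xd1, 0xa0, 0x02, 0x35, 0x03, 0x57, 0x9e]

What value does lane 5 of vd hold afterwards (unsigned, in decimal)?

lane count: 256 div 32 = 8
whilelt: lane j active iff 0+j < 2 → j < 2 → 2 active
vd[0] and(0x81,0xf5) -> 0x81
vd[1] and(0x1c,0xd1) -> 0x10
vd[2] tail/zero -> 0x00
vd[3] tail/zero -> 0x00
vd[4] tail/zero -> 0x00
vd[5] tail/zero -> 0x00
vd[6] tail/zero -> 0x00
vd[7] tail/zero -> 0x00

vd[5] = 0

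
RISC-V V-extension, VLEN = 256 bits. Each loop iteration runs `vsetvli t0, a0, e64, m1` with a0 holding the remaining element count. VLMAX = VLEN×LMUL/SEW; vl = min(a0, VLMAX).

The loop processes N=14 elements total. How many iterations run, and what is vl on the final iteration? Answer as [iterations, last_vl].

[iterations, last_vl] = [4, 2]

lanes per group: 256·1/64 = 4
N=14: ⌈14/4⌉ = 4 iters; last vl = 14 − 3×4 = 2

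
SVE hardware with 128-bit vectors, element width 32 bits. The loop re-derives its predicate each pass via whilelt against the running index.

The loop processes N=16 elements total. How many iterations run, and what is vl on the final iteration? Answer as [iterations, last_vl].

[iterations, last_vl] = [4, 4]

register lanes = 128/32 = 4
16 elements at 4/iter → 4 passes, remainder 4 on the last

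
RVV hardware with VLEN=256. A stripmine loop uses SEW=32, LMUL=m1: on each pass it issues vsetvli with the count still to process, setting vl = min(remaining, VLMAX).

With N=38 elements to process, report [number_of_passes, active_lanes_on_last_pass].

[iterations, last_vl] = [5, 6]

VLMAX = (256 × 1) / 32 = 8 lanes
N=38: ⌈38/8⌉ = 5 iters; last vl = 38 − 4×8 = 6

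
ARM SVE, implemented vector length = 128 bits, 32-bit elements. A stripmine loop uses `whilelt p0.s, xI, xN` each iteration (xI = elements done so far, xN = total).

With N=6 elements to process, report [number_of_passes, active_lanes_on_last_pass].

lane count: 128 div 32 = 4
iterations = ceil(6/4) = 2; final-pass vl = 2

[iterations, last_vl] = [2, 2]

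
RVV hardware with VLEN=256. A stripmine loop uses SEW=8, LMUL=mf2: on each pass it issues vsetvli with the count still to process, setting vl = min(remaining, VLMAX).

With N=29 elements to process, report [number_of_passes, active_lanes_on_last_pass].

VLMAX = (256 × 1/2) / 8 = 16 lanes
N=29: ⌈29/16⌉ = 2 iters; last vl = 29 − 1×16 = 13

[iterations, last_vl] = [2, 13]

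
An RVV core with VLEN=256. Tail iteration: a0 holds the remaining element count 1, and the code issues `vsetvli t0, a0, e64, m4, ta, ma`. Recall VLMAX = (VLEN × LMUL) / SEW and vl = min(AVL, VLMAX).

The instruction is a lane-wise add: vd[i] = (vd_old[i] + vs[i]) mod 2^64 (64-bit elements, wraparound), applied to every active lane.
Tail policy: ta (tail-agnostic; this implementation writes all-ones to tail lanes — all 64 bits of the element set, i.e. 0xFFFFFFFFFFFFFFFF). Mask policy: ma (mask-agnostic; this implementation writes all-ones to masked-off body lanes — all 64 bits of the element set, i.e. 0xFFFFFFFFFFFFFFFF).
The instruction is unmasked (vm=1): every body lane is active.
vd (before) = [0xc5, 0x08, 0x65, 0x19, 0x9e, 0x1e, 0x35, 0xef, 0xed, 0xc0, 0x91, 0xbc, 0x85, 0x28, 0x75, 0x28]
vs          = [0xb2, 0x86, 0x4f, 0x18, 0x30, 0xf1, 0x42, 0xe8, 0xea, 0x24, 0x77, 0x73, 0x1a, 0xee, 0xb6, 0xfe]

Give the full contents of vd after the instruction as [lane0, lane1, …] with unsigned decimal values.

vd = [375, 18446744073709551615, 18446744073709551615, 18446744073709551615, 18446744073709551615, 18446744073709551615, 18446744073709551615, 18446744073709551615, 18446744073709551615, 18446744073709551615, 18446744073709551615, 18446744073709551615, 18446744073709551615, 18446744073709551615, 18446744073709551615, 18446744073709551615]

lanes per group: 256·4/64 = 16
vl = min(AVL, VLMAX) = min(1, 16) = 1
[0] add(0xc5,0xb2) = 0x177
[1] tail/ones = 0xffffffffffffffff
[2] tail/ones = 0xffffffffffffffff
[3] tail/ones = 0xffffffffffffffff
[4] tail/ones = 0xffffffffffffffff
[5] tail/ones = 0xffffffffffffffff
[6] tail/ones = 0xffffffffffffffff
[7] tail/ones = 0xffffffffffffffff
[8] tail/ones = 0xffffffffffffffff
[9] tail/ones = 0xffffffffffffffff
[10] tail/ones = 0xffffffffffffffff
[11] tail/ones = 0xffffffffffffffff
[12] tail/ones = 0xffffffffffffffff
[13] tail/ones = 0xffffffffffffffff
[14] tail/ones = 0xffffffffffffffff
[15] tail/ones = 0xffffffffffffffff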